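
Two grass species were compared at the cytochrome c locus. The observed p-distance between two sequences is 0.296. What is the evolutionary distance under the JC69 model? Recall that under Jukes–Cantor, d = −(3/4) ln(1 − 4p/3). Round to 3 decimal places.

d = −(3/4) ln(1 − 4p/3) = −0.75 ln(1 − 0.394667) = −0.75 ln(0.605333)
  = −0.75 × (-0.501977) = 0.376483 substitutions/site.

0.376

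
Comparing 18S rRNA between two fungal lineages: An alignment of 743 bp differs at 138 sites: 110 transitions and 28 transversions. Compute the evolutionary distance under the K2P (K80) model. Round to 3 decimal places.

0.223

P = 110/743 ≈ 0.148048 and Q = 28/743 ≈ 0.037685.
Under the Kimura two-parameter model, d = −½ ln(1 − 2P − Q) − ¼ ln(1 − 2Q).
1 − 2P − Q = 0.666219, giving −½ ln(0.666219) = 0.203068.
1 − 2Q = 0.92463, giving −¼ ln(0.92463) = 0.019590.
d = 0.203068 + 0.019590 = 0.222658.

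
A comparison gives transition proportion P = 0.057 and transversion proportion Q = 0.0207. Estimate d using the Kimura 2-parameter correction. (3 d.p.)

0.083

Under the Kimura two-parameter model, d = −½ ln(1 − 2P − Q) − ¼ ln(1 − 2Q).
1 − 2P − Q = 0.8653, giving −½ ln(0.8653) = 0.072340.
1 − 2Q = 0.9586, giving −¼ ln(0.9586) = 0.010570.
d = 0.072340 + 0.010570 = 0.082910.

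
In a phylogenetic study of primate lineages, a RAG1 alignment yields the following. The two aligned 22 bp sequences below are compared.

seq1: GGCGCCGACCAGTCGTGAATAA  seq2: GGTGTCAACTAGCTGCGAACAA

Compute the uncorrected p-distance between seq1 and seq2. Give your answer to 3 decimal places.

The sequences differ at 8 of 22 positions (sites 3, 5, 7, 10, 13, 14, 16, 20).
p = 8/22 = 0.363636… ≈ 0.364 (to 3 d.p.).

0.364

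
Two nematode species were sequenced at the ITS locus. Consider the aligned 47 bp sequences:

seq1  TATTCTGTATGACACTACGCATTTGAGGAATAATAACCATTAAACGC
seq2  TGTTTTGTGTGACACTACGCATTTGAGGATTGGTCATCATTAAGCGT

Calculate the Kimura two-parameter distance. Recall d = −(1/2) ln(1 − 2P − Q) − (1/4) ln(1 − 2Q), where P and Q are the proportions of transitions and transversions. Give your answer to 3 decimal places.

0.264

Of 47 sites, 8 differences are transitions and 2 are transversions, so P = 8/47 ≈ 0.170213 and Q = 2/47 ≈ 0.042553.
Under the Kimura two-parameter model, d = −½ ln(1 − 2P − Q) − ¼ ln(1 − 2Q).
1 − 2P − Q = 0.617021, giving −½ ln(0.617021) = 0.241426.
1 − 2Q = 0.914894, giving −¼ ln(0.914894) = 0.022237.
d = 0.241426 + 0.022237 = 0.263663.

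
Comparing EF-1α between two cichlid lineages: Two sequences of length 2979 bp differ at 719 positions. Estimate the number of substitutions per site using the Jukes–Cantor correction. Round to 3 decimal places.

p = 719/2979 ≈ 0.241356.
d = −(3/4) ln(1 − 4p/3) = −0.75 ln(1 − 0.321808) = −0.75 ln(0.678192)
  = −0.75 × (-0.388325) = 0.291244 substitutions/site.

0.291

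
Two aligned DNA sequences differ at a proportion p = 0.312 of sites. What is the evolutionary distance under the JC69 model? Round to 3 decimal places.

0.403

d = −(3/4) ln(1 − 4p/3) = −0.75 ln(1 − 0.416) = −0.75 ln(0.584)
  = −0.75 × (-0.537854) = 0.403391 substitutions/site.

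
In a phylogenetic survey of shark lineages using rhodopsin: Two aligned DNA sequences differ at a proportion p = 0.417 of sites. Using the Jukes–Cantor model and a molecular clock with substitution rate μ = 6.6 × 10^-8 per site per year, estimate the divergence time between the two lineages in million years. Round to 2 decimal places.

d = −(3/4) ln(1 − 4p/3) = −0.75 ln(1 − 0.556) = −0.75 ln(0.444)
  = −0.75 × (-0.811931) = 0.608948 substitutions/site.
Under a molecular clock d = 2μt, so t = d/(2μ) = 0.608948 / (2 × 6.6 × 10^-8) = 4.61 million years.

4.61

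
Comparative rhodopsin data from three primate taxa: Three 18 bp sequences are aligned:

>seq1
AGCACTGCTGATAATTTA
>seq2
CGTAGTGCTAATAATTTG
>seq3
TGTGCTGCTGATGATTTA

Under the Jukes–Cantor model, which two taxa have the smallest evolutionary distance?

seq1–seq2: 5/18 differ, p = 0.278, d = 0.347.
seq1–seq3: 4/18 differ, p = 0.222, d = 0.264.
seq2–seq3: 6/18 differ, p = 0.333, d = 0.441.
The smallest distance is between seq1 and seq3.

seq1 and seq3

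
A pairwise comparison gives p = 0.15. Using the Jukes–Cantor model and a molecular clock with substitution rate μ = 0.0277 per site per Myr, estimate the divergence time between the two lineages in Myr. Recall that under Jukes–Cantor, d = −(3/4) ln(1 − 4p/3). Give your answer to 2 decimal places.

d = −(3/4) ln(1 − 4p/3) = −0.75 ln(1 − 0.2) = −0.75 ln(0.8)
  = −0.75 × (-0.223144) = 0.167358 substitutions/site.
Under a molecular clock d = 2μt, so t = d/(2μ) = 0.167358 / (2 × 0.0277) = 3.02 Myr.

3.02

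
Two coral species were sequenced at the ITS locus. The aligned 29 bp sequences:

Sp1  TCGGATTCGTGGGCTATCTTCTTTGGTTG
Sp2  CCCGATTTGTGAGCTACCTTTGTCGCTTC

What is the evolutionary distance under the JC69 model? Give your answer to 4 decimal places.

0.4618

The sequences differ at 10 of 29 sites (1, 3, 8, 12, 17, 21, 22, 24, 26, 29), so p = 10/29 ≈ 0.344828.
d = −(3/4) ln(1 − 4p/3) = −0.75 ln(1 − 0.459771) = −0.75 ln(0.540229)
  = −0.75 × (-0.615762) = 0.461822 substitutions/site.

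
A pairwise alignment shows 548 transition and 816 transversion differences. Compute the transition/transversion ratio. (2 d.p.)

R = 548/816 = 0.671568… ≈ 0.67 (to 2 d.p.).

0.67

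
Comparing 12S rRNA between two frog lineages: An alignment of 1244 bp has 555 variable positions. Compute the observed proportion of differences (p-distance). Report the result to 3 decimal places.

0.446

p = 555/1244 = 0.446141… ≈ 0.446 (to 3 d.p.).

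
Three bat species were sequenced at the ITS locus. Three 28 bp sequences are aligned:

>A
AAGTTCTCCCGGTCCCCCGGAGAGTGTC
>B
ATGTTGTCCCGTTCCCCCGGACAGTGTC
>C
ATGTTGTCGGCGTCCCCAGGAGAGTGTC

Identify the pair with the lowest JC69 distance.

A–B: 4/28 differ, p = 0.143, d = 0.158.
A–C: 6/28 differ, p = 0.214, d = 0.252.
B–C: 6/28 differ, p = 0.214, d = 0.252.
The smallest distance is between A and B.

A and B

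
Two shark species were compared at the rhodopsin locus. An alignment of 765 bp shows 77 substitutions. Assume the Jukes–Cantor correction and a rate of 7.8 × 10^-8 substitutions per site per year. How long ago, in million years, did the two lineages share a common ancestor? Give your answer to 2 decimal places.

p = 77/765 ≈ 0.100654.
d = −(3/4) ln(1 − 4p/3) = −0.75 ln(1 − 0.134205) = −0.75 ln(0.865795)
  = −0.75 × (-0.144107) = 0.108080 substitutions/site.
Under a molecular clock d = 2μt, so t = d/(2μ) = 0.108080 / (2 × 7.8 × 10^-8) = 0.69 million years.

0.69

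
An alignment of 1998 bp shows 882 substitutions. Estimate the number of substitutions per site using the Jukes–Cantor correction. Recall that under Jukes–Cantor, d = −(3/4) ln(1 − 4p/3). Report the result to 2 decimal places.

p = 882/1998 ≈ 0.441441.
d = −(3/4) ln(1 − 4p/3) = −0.75 ln(1 − 0.588588) = −0.75 ln(0.411412)
  = −0.75 × (-0.888160) = 0.666120 substitutions/site.

0.67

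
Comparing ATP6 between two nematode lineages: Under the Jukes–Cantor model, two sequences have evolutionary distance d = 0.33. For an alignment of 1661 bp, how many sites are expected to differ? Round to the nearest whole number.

443

Invert JC69: p = (3/4)(1 − e^(−4d/3)) = 0.75 × (1 − e^(-0.44)) = 0.75 × (1 − 0.644036) = 0.266973.
Expected differing sites = pL ≈ 0.266973 × 1661 = 443.442153 ≈ 443.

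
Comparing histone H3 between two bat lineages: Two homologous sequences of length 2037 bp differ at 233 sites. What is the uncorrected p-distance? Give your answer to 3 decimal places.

0.114

p = 233/2037 = 0.114383… ≈ 0.114 (to 3 d.p.).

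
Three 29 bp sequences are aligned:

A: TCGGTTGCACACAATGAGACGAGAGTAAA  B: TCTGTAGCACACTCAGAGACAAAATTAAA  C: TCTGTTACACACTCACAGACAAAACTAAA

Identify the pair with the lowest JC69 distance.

A–B: 8/29 differ, p = 0.276, d = 0.344.
A–C: 9/29 differ, p = 0.310, d = 0.401.
B–C: 4/29 differ, p = 0.138, d = 0.152.
The smallest distance is between B and C.

B and C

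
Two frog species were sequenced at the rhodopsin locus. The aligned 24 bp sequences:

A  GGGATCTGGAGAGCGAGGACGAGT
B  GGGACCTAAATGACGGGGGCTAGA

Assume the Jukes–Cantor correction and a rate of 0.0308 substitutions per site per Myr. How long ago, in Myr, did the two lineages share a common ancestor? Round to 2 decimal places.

9.87

The sequences differ at 10 of 24 sites (5, 8, 9, 11, 12, 13, 16, 19, 21, 24), so p = 10/24 ≈ 0.416667.
d = −(3/4) ln(1 − 4p/3) = −0.75 ln(1 − 0.555556) = −0.75 ln(0.444444)
  = −0.75 × (-0.810931) = 0.608198 substitutions/site.
Under a molecular clock d = 2μt, so t = d/(2μ) = 0.608198 / (2 × 0.0308) = 9.87 Myr.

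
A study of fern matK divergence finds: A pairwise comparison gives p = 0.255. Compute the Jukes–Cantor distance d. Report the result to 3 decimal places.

0.312

d = −(3/4) ln(1 − 4p/3) = −0.75 ln(1 − 0.34) = −0.75 ln(0.66)
  = −0.75 × (-0.415515) = 0.311636 substitutions/site.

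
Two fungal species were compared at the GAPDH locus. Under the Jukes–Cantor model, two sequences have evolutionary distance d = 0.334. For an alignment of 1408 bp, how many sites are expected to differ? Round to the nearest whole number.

380

Invert JC69: p = (3/4)(1 − e^(−4d/3)) = 0.75 × (1 − e^(-0.445333)) = 0.75 × (1 − 0.640611) = 0.269542.
Expected differing sites = pL ≈ 0.269542 × 1408 = 379.515136 ≈ 380.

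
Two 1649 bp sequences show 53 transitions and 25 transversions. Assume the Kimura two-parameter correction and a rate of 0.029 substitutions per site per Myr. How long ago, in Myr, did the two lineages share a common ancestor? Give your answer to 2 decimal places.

0.85

P = 53/1649 ≈ 0.032141 and Q = 25/1649 ≈ 0.015161.
Under the Kimura two-parameter model, d = −½ ln(1 − 2P − Q) − ¼ ln(1 − 2Q).
1 − 2P − Q = 0.920557, giving −½ ln(0.920557) = 0.041388.
1 − 2Q = 0.969678, giving −¼ ln(0.969678) = 0.007698.
d = 0.041388 + 0.007698 = 0.049086.
Under a molecular clock d = 2μt, so t = d/(2μ) = 0.049086 / (2 × 0.029) = 0.85 Myr.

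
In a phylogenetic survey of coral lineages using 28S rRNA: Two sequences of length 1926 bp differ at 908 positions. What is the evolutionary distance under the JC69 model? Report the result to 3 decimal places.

p = 908/1926 ≈ 0.471443.
d = −(3/4) ln(1 − 4p/3) = −0.75 ln(1 − 0.628591) = −0.75 ln(0.371409)
  = −0.75 × (-0.990451) = 0.742838 substitutions/site.

0.743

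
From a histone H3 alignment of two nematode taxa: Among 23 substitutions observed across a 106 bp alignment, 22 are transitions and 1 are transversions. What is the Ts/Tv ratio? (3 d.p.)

R = 22/1 = 22.000.

22.000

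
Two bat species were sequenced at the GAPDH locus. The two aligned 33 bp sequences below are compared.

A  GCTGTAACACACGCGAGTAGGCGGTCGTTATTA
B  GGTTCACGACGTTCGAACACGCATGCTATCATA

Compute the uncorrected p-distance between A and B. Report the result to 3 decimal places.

The sequences differ at 18 of 33 positions.
p = 18/33 = 0.545454… ≈ 0.545 (to 3 d.p.).

0.545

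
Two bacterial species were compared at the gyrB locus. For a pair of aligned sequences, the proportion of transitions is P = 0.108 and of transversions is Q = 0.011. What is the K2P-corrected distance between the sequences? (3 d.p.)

0.134

Under the Kimura two-parameter model, d = −½ ln(1 − 2P − Q) − ¼ ln(1 − 2Q).
1 − 2P − Q = 0.773, giving −½ ln(0.773) = 0.128738.
1 − 2Q = 0.978, giving −¼ ln(0.978) = 0.005561.
d = 0.128738 + 0.005561 = 0.134299.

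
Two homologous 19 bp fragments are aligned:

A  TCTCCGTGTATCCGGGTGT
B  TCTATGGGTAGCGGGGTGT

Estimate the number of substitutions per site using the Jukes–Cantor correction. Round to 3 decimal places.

0.324

The sequences differ at 5 of 19 sites (4, 5, 7, 11, 13), so p = 5/19 ≈ 0.263158.
d = −(3/4) ln(1 − 4p/3) = −0.75 ln(1 − 0.350877) = −0.75 ln(0.649123)
  = −0.75 × (-0.432133) = 0.324100 substitutions/site.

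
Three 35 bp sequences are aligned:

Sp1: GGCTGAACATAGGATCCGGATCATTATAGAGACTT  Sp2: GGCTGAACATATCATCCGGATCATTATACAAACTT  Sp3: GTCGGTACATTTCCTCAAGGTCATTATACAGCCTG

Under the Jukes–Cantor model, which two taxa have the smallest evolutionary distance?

Sp1 and Sp2

Sp1–Sp2: 4/35 differ, p = 0.114, d = 0.124.
Sp1–Sp3: 13/35 differ, p = 0.371, d = 0.513.
Sp2–Sp3: 11/35 differ, p = 0.314, d = 0.407.
The smallest distance is between Sp1 and Sp2.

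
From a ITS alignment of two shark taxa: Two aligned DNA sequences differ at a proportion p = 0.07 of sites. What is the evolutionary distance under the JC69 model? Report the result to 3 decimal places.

0.073

d = −(3/4) ln(1 − 4p/3) = −0.75 ln(1 − 0.093333) = −0.75 ln(0.906667)
  = −0.75 × (-0.097980) = 0.073485 substitutions/site.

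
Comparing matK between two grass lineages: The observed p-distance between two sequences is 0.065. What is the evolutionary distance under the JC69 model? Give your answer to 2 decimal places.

d = −(3/4) ln(1 − 4p/3) = −0.75 ln(1 − 0.086667) = −0.75 ln(0.913333)
  = −0.75 × (-0.090655) = 0.067991 substitutions/site.

0.07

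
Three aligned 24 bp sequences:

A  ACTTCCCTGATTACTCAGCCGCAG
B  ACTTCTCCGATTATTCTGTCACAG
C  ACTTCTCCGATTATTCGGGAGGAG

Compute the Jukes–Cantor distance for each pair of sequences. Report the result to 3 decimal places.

A–B: 6/24 sites differ → p = 0.25, d = −0.75 ln(1 − 0.333333) = 0.304098 ≈ 0.304.
A–C: 7/24 sites differ → p ≈ 0.291667, d = −0.75 ln(1 − 0.388889) = 0.369358 ≈ 0.369.
B–C: 5/24 sites differ → p ≈ 0.208333, d = −0.75 ln(1 − 0.277777) = 0.244066 ≈ 0.244.

d(A,B) = 0.304, d(A,C) = 0.369, d(B,C) = 0.244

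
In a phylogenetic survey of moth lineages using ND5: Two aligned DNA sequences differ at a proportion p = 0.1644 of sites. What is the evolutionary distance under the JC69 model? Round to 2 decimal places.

d = −(3/4) ln(1 − 4p/3) = −0.75 ln(1 − 0.2192) = −0.75 ln(0.7808)
  = −0.75 × (-0.247436) = 0.185577 substitutions/site.

0.19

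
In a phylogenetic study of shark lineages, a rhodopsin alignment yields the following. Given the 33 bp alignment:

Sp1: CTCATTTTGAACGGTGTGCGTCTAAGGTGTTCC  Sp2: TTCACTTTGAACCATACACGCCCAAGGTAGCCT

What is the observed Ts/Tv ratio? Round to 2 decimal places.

Transitions are A↔G and C↔T; transversions are all other mismatches.
Transitions: 11. Transversions: 2.
R = 11/2 = 5.50.

5.50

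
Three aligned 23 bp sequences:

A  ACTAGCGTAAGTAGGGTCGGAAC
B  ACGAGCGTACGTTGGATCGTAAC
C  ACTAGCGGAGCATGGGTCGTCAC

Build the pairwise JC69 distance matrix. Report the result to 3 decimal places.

A–B: 5/23 sites differ → p ≈ 0.217391, d = −0.75 ln(1 − 0.289855) = 0.256715 ≈ 0.257.
A–C: 7/23 sites differ → p ≈ 0.304348, d = −0.75 ln(1 − 0.405797) = 0.390401 ≈ 0.390.
B–C: 7/23 sites differ → p ≈ 0.304348, d = −0.75 ln(1 − 0.405797) = 0.390401 ≈ 0.390.

d(A,B) = 0.257, d(A,C) = 0.390, d(B,C) = 0.390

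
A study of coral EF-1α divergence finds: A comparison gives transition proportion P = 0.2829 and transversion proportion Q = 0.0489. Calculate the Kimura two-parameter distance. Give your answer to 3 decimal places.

Under the Kimura two-parameter model, d = −½ ln(1 − 2P − Q) − ¼ ln(1 − 2Q).
1 − 2P − Q = 0.3853, giving −½ ln(0.3853) = 0.476867.
1 − 2Q = 0.9022, giving −¼ ln(0.9022) = 0.025730.
d = 0.476867 + 0.025730 = 0.502597.

0.503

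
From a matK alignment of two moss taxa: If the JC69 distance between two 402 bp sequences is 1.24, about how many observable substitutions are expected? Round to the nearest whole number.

Invert JC69: p = (3/4)(1 − e^(−4d/3)) = 0.75 × (1 − e^(-1.653333)) = 0.75 × (1 − 0.191411) = 0.606442.
Expected differing sites = pL ≈ 0.606442 × 402 = 243.789684 ≈ 244.

244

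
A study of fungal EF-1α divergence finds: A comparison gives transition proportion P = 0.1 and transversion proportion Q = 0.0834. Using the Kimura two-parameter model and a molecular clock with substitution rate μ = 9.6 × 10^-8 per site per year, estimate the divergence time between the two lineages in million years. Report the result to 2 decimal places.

Under the Kimura two-parameter model, d = −½ ln(1 − 2P − Q) − ¼ ln(1 − 2Q).
1 − 2P − Q = 0.7166, giving −½ ln(0.7166) = 0.166619.
1 − 2Q = 0.8332, giving −¼ ln(0.8332) = 0.045620.
d = 0.166619 + 0.045620 = 0.212239.
Under a molecular clock d = 2μt, so t = d/(2μ) = 0.212239 / (2 × 9.6 × 10^-8) = 1.11 million years.

1.11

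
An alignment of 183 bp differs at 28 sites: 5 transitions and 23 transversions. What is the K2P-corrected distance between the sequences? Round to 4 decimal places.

P = 5/183 ≈ 0.027322 and Q = 23/183 ≈ 0.125683.
Under the Kimura two-parameter model, d = −½ ln(1 − 2P − Q) − ¼ ln(1 − 2Q).
1 − 2P − Q = 0.819673, giving −½ ln(0.819673) = 0.099425.
1 − 2Q = 0.748634, giving −¼ ln(0.748634) = 0.072376.
d = 0.099425 + 0.072376 = 0.171801.

0.1718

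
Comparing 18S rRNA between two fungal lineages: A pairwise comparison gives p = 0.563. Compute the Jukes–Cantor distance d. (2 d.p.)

d = −(3/4) ln(1 − 4p/3) = −0.75 ln(1 − 0.750667) = −0.75 ln(0.249333)
  = −0.75 × (-1.388966) = 1.041725 substitutions/site.

1.04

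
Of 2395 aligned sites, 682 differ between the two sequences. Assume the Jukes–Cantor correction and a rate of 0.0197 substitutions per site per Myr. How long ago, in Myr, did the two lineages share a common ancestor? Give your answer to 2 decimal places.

9.09

p = 682/2395 ≈ 0.28476.
d = −(3/4) ln(1 − 4p/3) = −0.75 ln(1 − 0.37968) = −0.75 ln(0.62032)
  = −0.75 × (-0.477520) = 0.358140 substitutions/site.
Under a molecular clock d = 2μt, so t = d/(2μ) = 0.358140 / (2 × 0.0197) = 9.09 Myr.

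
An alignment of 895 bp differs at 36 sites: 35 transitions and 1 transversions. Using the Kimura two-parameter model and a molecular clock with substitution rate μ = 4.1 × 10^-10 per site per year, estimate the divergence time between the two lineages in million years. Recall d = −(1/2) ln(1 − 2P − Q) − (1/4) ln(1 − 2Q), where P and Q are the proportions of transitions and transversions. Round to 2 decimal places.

51.08

P = 35/895 ≈ 0.039106 and Q = 1/895 ≈ 0.001117.
Under the Kimura two-parameter model, d = −½ ln(1 − 2P − Q) − ¼ ln(1 − 2Q).
1 − 2P − Q = 0.920671, giving −½ ln(0.920671) = 0.041326.
1 − 2Q = 0.997766, giving −¼ ln(0.997766) = 0.000559.
d = 0.041326 + 0.000559 = 0.041885.
Under a molecular clock d = 2μt, so t = d/(2μ) = 0.041885 / (2 × 4.1 × 10^-10) = 51.08 million years.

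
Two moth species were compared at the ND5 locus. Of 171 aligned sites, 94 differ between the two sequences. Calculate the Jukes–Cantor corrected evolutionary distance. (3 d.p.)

0.990

p = 94/171 ≈ 0.549708.
d = −(3/4) ln(1 − 4p/3) = −0.75 ln(1 − 0.732944) = −0.75 ln(0.267056)
  = −0.75 × (-1.320297) = 0.990223 substitutions/site.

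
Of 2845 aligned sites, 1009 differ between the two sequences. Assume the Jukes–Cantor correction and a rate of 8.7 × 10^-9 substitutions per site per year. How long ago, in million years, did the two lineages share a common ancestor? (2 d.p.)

p = 1009/2845 ≈ 0.354657.
d = −(3/4) ln(1 − 4p/3) = −0.75 ln(1 − 0.472876) = −0.75 ln(0.527124)
  = −0.75 × (-0.640319) = 0.480239 substitutions/site.
Under a molecular clock d = 2μt, so t = d/(2μ) = 0.480239 / (2 × 8.7 × 10^-9) = 27.60 million years.

27.60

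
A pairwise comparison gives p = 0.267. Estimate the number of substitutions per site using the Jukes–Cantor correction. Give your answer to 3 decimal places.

d = −(3/4) ln(1 − 4p/3) = −0.75 ln(1 − 0.356) = −0.75 ln(0.644)
  = −0.75 × (-0.440057) = 0.330043 substitutions/site.

0.330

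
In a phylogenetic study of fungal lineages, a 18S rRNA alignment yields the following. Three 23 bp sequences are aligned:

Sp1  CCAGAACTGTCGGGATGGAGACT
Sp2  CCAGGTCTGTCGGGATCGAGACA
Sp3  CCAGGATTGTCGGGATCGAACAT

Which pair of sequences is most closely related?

Sp1–Sp2: 4/23 differ, p = 0.174, d = 0.198.
Sp1–Sp3: 6/23 differ, p = 0.261, d = 0.321.
Sp2–Sp3: 6/23 differ, p = 0.261, d = 0.321.
The smallest distance is between Sp1 and Sp2.

Sp1 and Sp2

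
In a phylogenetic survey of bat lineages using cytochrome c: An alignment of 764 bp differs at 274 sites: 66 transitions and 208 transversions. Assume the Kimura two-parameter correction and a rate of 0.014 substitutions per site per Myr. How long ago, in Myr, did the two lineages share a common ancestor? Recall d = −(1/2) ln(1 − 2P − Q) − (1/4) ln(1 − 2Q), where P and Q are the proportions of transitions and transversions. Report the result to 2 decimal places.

P = 66/764 ≈ 0.086387 and Q = 208/764 ≈ 0.272251.
Under the Kimura two-parameter model, d = −½ ln(1 − 2P − Q) − ¼ ln(1 − 2Q).
1 − 2P − Q = 0.554975, giving −½ ln(0.554975) = 0.294416.
1 − 2Q = 0.455498, giving −¼ ln(0.455498) = 0.196591.
d = 0.294416 + 0.196591 = 0.491007.
Under a molecular clock d = 2μt, so t = d/(2μ) = 0.491007 / (2 × 0.014) = 17.54 Myr.

17.54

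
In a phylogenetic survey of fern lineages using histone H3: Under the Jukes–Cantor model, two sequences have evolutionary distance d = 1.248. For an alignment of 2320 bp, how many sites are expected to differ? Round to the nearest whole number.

1410

Invert JC69: p = (3/4)(1 − e^(−4d/3)) = 0.75 × (1 − e^(-1.664)) = 0.75 × (1 − 0.189380) = 0.607965.
Expected differing sites = pL ≈ 0.607965 × 2320 = 1410.4788 ≈ 1410.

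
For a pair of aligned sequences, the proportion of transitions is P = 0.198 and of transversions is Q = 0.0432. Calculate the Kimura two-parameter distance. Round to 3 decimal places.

0.312

Under the Kimura two-parameter model, d = −½ ln(1 − 2P − Q) − ¼ ln(1 − 2Q).
1 − 2P − Q = 0.5608, giving −½ ln(0.5608) = 0.289195.
1 − 2Q = 0.9136, giving −¼ ln(0.9136) = 0.022591.
d = 0.289195 + 0.022591 = 0.311786.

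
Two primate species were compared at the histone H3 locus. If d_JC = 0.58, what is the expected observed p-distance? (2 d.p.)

p = (3/4)(1 − e^(−4d/3)) = 0.75 × (1 − e^(-0.773333)) = 0.75 × (1 − 0.461472) = 0.403896.

0.40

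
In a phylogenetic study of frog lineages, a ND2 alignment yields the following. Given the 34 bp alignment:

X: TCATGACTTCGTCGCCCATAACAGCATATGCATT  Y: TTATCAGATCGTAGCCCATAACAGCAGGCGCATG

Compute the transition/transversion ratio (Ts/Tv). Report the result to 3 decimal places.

0.500

Transitions are A↔G and C↔T; transversions are all other mismatches.
Transitions: 3. Transversions: 6.
R = 3/6 = 0.500.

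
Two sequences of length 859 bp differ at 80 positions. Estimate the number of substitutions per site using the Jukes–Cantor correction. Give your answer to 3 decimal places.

p = 80/859 ≈ 0.093132.
d = −(3/4) ln(1 − 4p/3) = −0.75 ln(1 − 0.124176) = −0.75 ln(0.875824)
  = −0.75 × (-0.132590) = 0.099443 substitutions/site.

0.099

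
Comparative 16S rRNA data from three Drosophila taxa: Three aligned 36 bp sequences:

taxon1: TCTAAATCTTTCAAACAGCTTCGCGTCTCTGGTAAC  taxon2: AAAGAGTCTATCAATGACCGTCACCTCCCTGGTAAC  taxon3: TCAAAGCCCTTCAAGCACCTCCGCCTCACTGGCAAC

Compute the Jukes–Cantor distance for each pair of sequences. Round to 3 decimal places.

d(taxon1,taxon2) = 0.493, d(taxon1,taxon3) = 0.347, d(taxon2,taxon3) = 0.493

taxon1–taxon2: 13/36 sites differ → p ≈ 0.361111, d = −0.75 ln(1 − 0.481481) = 0.492584 ≈ 0.493.
taxon1–taxon3: 10/36 sites differ → p ≈ 0.277778, d = −0.75 ln(1 − 0.370371) = 0.346968 ≈ 0.347.
taxon2–taxon3: 13/36 sites differ → p ≈ 0.361111, d = −0.75 ln(1 − 0.481481) = 0.492584 ≈ 0.493.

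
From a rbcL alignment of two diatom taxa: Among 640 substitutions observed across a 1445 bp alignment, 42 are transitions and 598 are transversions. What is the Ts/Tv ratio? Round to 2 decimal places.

R = 42/598 = 0.070234… ≈ 0.07 (to 2 d.p.).

0.07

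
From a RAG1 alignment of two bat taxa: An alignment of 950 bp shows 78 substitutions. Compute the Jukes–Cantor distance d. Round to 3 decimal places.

0.087

p = 78/950 ≈ 0.082105.
d = −(3/4) ln(1 − 4p/3) = −0.75 ln(1 − 0.109473) = −0.75 ln(0.890527)
  = −0.75 × (-0.115942) = 0.086957 substitutions/site.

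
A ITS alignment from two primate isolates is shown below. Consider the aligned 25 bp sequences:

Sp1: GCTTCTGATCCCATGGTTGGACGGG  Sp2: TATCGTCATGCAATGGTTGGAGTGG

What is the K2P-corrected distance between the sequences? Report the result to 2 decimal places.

Of 25 sites, 1 differences are transitions and 8 are transversions, so P = 1/25 = 0.04 and Q = 8/25 = 0.32.
Under the Kimura two-parameter model, d = −½ ln(1 − 2P − Q) − ¼ ln(1 − 2Q).
1 − 2P − Q = 0.6, giving −½ ln(0.6) = 0.255413.
1 − 2Q = 0.36, giving −¼ ln(0.36) = 0.255413.
d = 0.255413 + 0.255413 = 0.510826.

0.51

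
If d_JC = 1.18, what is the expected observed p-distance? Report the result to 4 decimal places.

0.5945

p = (3/4)(1 − e^(−4d/3)) = 0.75 × (1 − e^(-1.573333)) = 0.75 × (1 − 0.207353) = 0.594485.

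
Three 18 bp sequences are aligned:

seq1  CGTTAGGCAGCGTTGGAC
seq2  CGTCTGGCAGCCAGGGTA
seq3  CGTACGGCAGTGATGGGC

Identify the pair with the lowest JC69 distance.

seq1–seq2: 7/18 differ, p = 0.389, d = 0.548.
seq1–seq3: 5/18 differ, p = 0.278, d = 0.347.
seq2–seq3: 7/18 differ, p = 0.389, d = 0.548.
The smallest distance is between seq1 and seq3.

seq1 and seq3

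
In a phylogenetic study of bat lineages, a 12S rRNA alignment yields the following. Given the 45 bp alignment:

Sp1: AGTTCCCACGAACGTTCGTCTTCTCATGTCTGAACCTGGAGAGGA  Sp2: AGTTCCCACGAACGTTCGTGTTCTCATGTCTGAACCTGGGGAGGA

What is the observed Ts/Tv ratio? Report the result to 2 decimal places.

1.00

Transitions are A↔G and C↔T; transversions are all other mismatches.
Transitions: 1. Transversions: 1.
R = 1/1 = 1.00.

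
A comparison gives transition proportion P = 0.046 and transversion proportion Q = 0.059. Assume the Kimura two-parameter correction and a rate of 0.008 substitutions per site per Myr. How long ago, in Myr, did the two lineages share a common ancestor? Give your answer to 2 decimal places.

Under the Kimura two-parameter model, d = −½ ln(1 − 2P − Q) − ¼ ln(1 − 2Q).
1 − 2P − Q = 0.849, giving −½ ln(0.849) = 0.081848.
1 − 2Q = 0.882, giving −¼ ln(0.882) = 0.031391.
d = 0.081848 + 0.031391 = 0.113239.
Under a molecular clock d = 2μt, so t = d/(2μ) = 0.113239 / (2 × 0.008) = 7.08 Myr.

7.08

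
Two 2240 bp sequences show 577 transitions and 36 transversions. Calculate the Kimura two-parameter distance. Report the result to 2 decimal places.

P = 577/2240 ≈ 0.257589 and Q = 36/2240 ≈ 0.016071.
Under the Kimura two-parameter model, d = −½ ln(1 − 2P − Q) − ¼ ln(1 − 2Q).
1 − 2P − Q = 0.468751, giving −½ ln(0.468751) = 0.378842.
1 − 2Q = 0.967858, giving −¼ ln(0.967858) = 0.008167.
d = 0.378842 + 0.008167 = 0.387009.

0.39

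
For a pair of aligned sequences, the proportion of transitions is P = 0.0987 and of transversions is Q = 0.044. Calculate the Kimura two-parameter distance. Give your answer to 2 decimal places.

Under the Kimura two-parameter model, d = −½ ln(1 − 2P − Q) − ¼ ln(1 − 2Q).
1 − 2P − Q = 0.7586, giving −½ ln(0.7586) = 0.138140.
1 − 2Q = 0.912, giving −¼ ln(0.912) = 0.023029.
d = 0.138140 + 0.023029 = 0.161169.

0.16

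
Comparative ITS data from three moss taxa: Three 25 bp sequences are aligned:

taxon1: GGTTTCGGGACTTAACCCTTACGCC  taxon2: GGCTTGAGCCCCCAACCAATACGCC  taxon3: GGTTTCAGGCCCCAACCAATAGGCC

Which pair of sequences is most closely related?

taxon2 and taxon3

taxon1–taxon2: 9/25 differ, p = 0.360, d = 0.490.
taxon1–taxon3: 7/25 differ, p = 0.280, d = 0.351.
taxon2–taxon3: 4/25 differ, p = 0.160, d = 0.180.
The smallest distance is between taxon2 and taxon3.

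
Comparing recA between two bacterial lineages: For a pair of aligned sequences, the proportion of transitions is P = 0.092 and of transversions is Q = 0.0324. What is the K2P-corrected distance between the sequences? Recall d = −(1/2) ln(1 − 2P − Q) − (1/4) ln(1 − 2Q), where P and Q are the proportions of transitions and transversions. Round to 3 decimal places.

0.139

Under the Kimura two-parameter model, d = −½ ln(1 − 2P − Q) − ¼ ln(1 − 2Q).
1 − 2P − Q = 0.7836, giving −½ ln(0.7836) = 0.121928.
1 − 2Q = 0.9352, giving −¼ ln(0.9352) = 0.016749.
d = 0.121928 + 0.016749 = 0.138677.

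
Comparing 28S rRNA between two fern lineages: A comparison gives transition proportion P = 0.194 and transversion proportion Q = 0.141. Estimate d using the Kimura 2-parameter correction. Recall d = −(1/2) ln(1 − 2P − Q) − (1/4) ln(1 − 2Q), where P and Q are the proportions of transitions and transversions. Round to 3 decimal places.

Under the Kimura two-parameter model, d = −½ ln(1 − 2P − Q) − ¼ ln(1 − 2Q).
1 − 2P − Q = 0.471, giving −½ ln(0.471) = 0.376449.
1 − 2Q = 0.718, giving −¼ ln(0.718) = 0.082821.
d = 0.376449 + 0.082821 = 0.459270.

0.459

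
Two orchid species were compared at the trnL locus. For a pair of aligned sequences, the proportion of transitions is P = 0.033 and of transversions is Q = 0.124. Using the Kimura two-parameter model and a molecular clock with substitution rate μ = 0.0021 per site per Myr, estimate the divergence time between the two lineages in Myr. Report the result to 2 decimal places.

Under the Kimura two-parameter model, d = −½ ln(1 − 2P − Q) − ¼ ln(1 − 2Q).
1 − 2P − Q = 0.81, giving −½ ln(0.81) = 0.105361.
1 − 2Q = 0.752, giving −¼ ln(0.752) = 0.071255.
d = 0.105361 + 0.071255 = 0.176616.
Under a molecular clock d = 2μt, so t = d/(2μ) = 0.176616 / (2 × 0.0021) = 42.05 Myr.

42.05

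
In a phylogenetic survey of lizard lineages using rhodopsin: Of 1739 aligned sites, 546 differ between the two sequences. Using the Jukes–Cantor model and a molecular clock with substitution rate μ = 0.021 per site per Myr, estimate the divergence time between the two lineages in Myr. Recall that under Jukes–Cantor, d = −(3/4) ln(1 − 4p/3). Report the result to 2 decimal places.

9.69

p = 546/1739 ≈ 0.313974.
d = −(3/4) ln(1 − 4p/3) = −0.75 ln(1 − 0.418632) = −0.75 ln(0.581368)
  = −0.75 × (-0.542371) = 0.406778 substitutions/site.
Under a molecular clock d = 2μt, so t = d/(2μ) = 0.406778 / (2 × 0.021) = 9.69 Myr.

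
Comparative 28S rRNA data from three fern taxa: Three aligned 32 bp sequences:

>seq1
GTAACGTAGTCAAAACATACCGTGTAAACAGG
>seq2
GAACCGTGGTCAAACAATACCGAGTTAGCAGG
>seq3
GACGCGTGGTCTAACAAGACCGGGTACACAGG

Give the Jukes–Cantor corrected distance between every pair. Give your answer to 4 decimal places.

seq1–seq2: 8/32 sites differ → p = 0.25, d = −0.75 ln(1 − 0.333333) = 0.304098 ≈ 0.3041.
seq1–seq3: 10/32 sites differ → p = 0.3125, d = −0.75 ln(1 − 0.416667) = 0.404248 ≈ 0.4042.
seq2–seq3: 8/32 sites differ → p = 0.25, d = −0.75 ln(1 − 0.333333) = 0.304098 ≈ 0.3041.

d(seq1,seq2) = 0.3041, d(seq1,seq3) = 0.4042, d(seq2,seq3) = 0.3041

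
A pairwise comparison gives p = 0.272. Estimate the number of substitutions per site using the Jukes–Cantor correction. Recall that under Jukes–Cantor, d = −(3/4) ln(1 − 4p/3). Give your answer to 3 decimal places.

0.338

d = −(3/4) ln(1 − 4p/3) = −0.75 ln(1 − 0.362667) = −0.75 ln(0.637333)
  = −0.75 × (-0.450463) = 0.337847 substitutions/site.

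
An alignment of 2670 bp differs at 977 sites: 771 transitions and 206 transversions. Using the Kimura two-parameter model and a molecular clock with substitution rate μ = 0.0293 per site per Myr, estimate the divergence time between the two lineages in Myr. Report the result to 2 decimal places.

9.79

P = 771/2670 ≈ 0.288764 and Q = 206/2670 ≈ 0.077154.
Under the Kimura two-parameter model, d = −½ ln(1 − 2P − Q) − ¼ ln(1 − 2Q).
1 − 2P − Q = 0.345318, giving −½ ln(0.345318) = 0.531645.
1 − 2Q = 0.845692, giving −¼ ln(0.845692) = 0.041900.
d = 0.531645 + 0.041900 = 0.573545.
Under a molecular clock d = 2μt, so t = d/(2μ) = 0.573545 / (2 × 0.0293) = 9.79 Myr.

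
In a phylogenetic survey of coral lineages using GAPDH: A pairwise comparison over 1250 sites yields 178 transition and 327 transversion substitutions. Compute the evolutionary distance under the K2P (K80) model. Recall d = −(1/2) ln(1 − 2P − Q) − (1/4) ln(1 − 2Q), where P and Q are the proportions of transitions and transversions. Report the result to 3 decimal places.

0.580

P = 178/1250 = 0.1424 and Q = 327/1250 = 0.2616.
Under the Kimura two-parameter model, d = −½ ln(1 − 2P − Q) − ¼ ln(1 − 2Q).
1 − 2P − Q = 0.4536, giving −½ ln(0.4536) = 0.395270.
1 − 2Q = 0.4768, giving −¼ ln(0.4768) = 0.185165.
d = 0.395270 + 0.185165 = 0.580435.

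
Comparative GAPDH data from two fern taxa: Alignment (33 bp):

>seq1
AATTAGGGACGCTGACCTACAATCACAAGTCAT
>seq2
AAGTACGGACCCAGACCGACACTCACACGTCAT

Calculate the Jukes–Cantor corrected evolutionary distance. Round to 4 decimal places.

0.2493

The sequences differ at 7 of 33 sites (3, 6, 11, 13, 18, 22, 28), so p = 7/33 ≈ 0.212121.
d = −(3/4) ln(1 − 4p/3) = −0.75 ln(1 − 0.282828) = −0.75 ln(0.717172)
  = −0.75 × (-0.332440) = 0.249330 substitutions/site.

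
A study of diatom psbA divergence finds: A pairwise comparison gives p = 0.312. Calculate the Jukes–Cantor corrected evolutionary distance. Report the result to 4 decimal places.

d = −(3/4) ln(1 − 4p/3) = −0.75 ln(1 − 0.416) = −0.75 ln(0.584)
  = −0.75 × (-0.537854) = 0.403391 substitutions/site.

0.4034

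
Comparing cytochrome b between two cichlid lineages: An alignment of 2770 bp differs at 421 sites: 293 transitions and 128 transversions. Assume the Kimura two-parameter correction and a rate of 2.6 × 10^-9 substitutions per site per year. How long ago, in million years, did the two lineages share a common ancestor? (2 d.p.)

P = 293/2770 ≈ 0.105776 and Q = 128/2770 ≈ 0.046209.
Under the Kimura two-parameter model, d = −½ ln(1 − 2P − Q) − ¼ ln(1 − 2Q).
1 − 2P − Q = 0.742239, giving −½ ln(0.742239) = 0.149042.
1 − 2Q = 0.907582, giving −¼ ln(0.907582) = 0.024243.
d = 0.149042 + 0.024243 = 0.173285.
Under a molecular clock d = 2μt, so t = d/(2μ) = 0.173285 / (2 × 2.6 × 10^-9) = 33.32 million years.

33.32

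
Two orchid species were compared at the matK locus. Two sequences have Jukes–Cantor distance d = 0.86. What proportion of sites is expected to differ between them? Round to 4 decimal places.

0.5117

p = (3/4)(1 − e^(−4d/3)) = 0.75 × (1 − e^(-1.146667)) = 0.75 × (1 − 0.317694) = 0.511730.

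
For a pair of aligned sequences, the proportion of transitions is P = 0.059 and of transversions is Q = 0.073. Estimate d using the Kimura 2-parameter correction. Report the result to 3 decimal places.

Under the Kimura two-parameter model, d = −½ ln(1 − 2P − Q) − ¼ ln(1 − 2Q).
1 − 2P − Q = 0.809, giving −½ ln(0.809) = 0.105978.
1 − 2Q = 0.854, giving −¼ ln(0.854) = 0.039456.
d = 0.105978 + 0.039456 = 0.145434.

0.145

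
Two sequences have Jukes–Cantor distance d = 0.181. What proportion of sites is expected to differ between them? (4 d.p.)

p = (3/4)(1 − e^(−4d/3)) = 0.75 × (1 − e^(-0.241333)) = 0.75 × (1 − 0.785580) = 0.160815.

0.1608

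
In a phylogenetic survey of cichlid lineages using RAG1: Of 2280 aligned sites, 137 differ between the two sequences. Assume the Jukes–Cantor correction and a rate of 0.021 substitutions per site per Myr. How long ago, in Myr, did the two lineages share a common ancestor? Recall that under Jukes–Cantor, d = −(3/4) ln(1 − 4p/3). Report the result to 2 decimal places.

1.49

p = 137/2280 ≈ 0.060088.
d = −(3/4) ln(1 − 4p/3) = −0.75 ln(1 − 0.080117) = −0.75 ln(0.919883)
  = −0.75 × (-0.083509) = 0.062632 substitutions/site.
Under a molecular clock d = 2μt, so t = d/(2μ) = 0.062632 / (2 × 0.021) = 1.49 Myr.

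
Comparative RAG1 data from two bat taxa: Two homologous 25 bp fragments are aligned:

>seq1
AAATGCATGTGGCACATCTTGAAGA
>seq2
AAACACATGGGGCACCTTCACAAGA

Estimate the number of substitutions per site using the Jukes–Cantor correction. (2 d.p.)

The sequences differ at 8 of 25 sites (4, 5, 10, 16, 18, 19, 20, 21), so p = 8/25 = 0.32.
d = −(3/4) ln(1 − 4p/3) = −0.75 ln(1 − 0.426667) = −0.75 ln(0.573333)
  = −0.75 × (-0.556289) = 0.417217 substitutions/site.

0.42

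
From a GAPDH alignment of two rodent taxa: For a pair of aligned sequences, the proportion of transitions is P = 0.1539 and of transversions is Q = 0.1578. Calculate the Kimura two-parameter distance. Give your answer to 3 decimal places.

Under the Kimura two-parameter model, d = −½ ln(1 − 2P − Q) − ¼ ln(1 − 2Q).
1 − 2P − Q = 0.5344, giving −½ ln(0.5344) = 0.313305.
1 − 2Q = 0.6844, giving −¼ ln(0.6844) = 0.094803.
d = 0.313305 + 0.094803 = 0.408108.

0.408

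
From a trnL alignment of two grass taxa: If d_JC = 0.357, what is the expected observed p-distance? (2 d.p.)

p = (3/4)(1 − e^(−4d/3)) = 0.75 × (1 − e^(-0.476)) = 0.75 × (1 − 0.621263) = 0.284053.

0.28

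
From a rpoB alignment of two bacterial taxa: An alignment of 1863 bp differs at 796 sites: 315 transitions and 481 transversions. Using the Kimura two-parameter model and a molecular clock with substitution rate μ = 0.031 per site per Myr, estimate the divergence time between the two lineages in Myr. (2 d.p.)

P = 315/1863 ≈ 0.169082 and Q = 481/1863 ≈ 0.258186.
Under the Kimura two-parameter model, d = −½ ln(1 − 2P − Q) − ¼ ln(1 − 2Q).
1 − 2P − Q = 0.40365, giving −½ ln(0.40365) = 0.453604.
1 − 2Q = 0.483628, giving −¼ ln(0.483628) = 0.181610.
d = 0.453604 + 0.181610 = 0.635214.
Under a molecular clock d = 2μt, so t = d/(2μ) = 0.635214 / (2 × 0.031) = 10.25 Myr.

10.25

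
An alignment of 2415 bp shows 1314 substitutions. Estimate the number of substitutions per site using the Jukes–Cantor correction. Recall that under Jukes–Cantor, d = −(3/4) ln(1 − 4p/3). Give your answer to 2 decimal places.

0.97

p = 1314/2415 ≈ 0.544099.
d = −(3/4) ln(1 − 4p/3) = −0.75 ln(1 − 0.725465) = −0.75 ln(0.274535)
  = −0.75 × (-1.292677) = 0.969508 substitutions/site.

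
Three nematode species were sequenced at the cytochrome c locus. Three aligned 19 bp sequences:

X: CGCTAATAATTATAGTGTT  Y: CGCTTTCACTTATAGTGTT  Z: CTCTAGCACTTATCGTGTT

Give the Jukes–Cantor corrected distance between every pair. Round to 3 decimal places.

X–Y: 4/19 sites differ → p ≈ 0.210526, d = −0.75 ln(1 − 0.280701) = 0.247109 ≈ 0.247.
X–Z: 5/19 sites differ → p ≈ 0.263158, d = −0.75 ln(1 − 0.350877) = 0.324100 ≈ 0.324.
Y–Z: 4/19 sites differ → p ≈ 0.210526, d = −0.75 ln(1 − 0.280701) = 0.247109 ≈ 0.247.

d(X,Y) = 0.247, d(X,Z) = 0.324, d(Y,Z) = 0.247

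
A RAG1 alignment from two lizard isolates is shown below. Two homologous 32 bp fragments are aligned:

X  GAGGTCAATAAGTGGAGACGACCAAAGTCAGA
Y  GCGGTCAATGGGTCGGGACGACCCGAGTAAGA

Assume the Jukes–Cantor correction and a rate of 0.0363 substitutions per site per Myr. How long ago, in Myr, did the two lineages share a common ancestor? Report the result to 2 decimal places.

The sequences differ at 8 of 32 sites (2, 10, 11, 14, 16, 24, 25, 29), so p = 8/32 = 0.25.
d = −(3/4) ln(1 − 4p/3) = −0.75 ln(1 − 0.333333) = −0.75 ln(0.666667)
  = −0.75 × (-0.405465) = 0.304099 substitutions/site.
Under a molecular clock d = 2μt, so t = d/(2μ) = 0.304099 / (2 × 0.0363) = 4.19 Myr.

4.19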